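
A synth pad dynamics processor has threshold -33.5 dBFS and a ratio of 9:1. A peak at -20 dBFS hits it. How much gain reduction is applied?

12 dB

-20 dBFS exceeds the threshold by 13.5 dB.
After 9:1 compression the overshoot becomes 13.5/9 = 1.5 dB.
Gain reduction = 13.5 − 1.5 = 12 dB.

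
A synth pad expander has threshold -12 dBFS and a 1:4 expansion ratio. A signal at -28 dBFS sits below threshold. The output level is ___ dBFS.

Undershoot = (-12) − (-28) = 16 dB.
At 1:4, that expands to 64 dB under threshold.
Output = -12 − 64 = -76 dBFS.

-76 dBFS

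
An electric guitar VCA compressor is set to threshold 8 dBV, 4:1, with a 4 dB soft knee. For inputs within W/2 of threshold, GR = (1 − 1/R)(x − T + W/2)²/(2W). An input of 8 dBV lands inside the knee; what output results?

x − T + W/2 = 8 − 8 + 2 = 2.
GR = (1 − 1/4) × 2² / 8 = 0.75 × 4 / 8 = 0.375 dB.
Output = 8 − 0.375 = 7.625 dBV.

7.625 dBV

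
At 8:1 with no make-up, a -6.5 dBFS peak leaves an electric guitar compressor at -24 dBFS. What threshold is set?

Input is 20 dB above T (since output overshoot × R = input overshoot: (-24 − T)·8 = -6.5 − T gives T = -26.5 dBFS).
Check: -26.5 + (-6.5 − (-26.5))/8 = -26.5 + 2.5 = -24 dBFS. ✓

-26.5 dBFS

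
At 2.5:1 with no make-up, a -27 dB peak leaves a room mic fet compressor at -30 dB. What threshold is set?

-32 dB

Input is 5 dB above T (since output overshoot × R = input overshoot: (-30 − T)·2.5 = -27 − T gives T = -32 dB).
Check: -32 + (-27 − (-32))/2.5 = -32 + 2 = -30 dB. ✓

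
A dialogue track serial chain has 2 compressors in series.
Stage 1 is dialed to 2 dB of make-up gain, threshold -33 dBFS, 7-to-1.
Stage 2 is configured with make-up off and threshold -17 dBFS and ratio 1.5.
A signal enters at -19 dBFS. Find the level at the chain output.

-29 dBFS

Stage 1: overshoot 14 dB → 14/7 = 2 dB → -31 dBFS; +2 dB make-up → -29 dBFS.
Stage 2: -29 dBFS ≤ -17 dBFS, so stage 2 doesn't engage; output -29 dBFS.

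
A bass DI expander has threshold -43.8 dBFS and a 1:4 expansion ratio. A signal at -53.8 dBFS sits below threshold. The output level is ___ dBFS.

-83.8 dBFS

Undershoot = (-43.8) − (-53.8) = 10 dB.
At 1:4, that expands to 40 dB under threshold.
Output = -43.8 − 40 = -83.8 dBFS.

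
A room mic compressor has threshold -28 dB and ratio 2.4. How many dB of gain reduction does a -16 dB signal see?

7 dB

The signal is 12 dB above threshold.
A 2.4:1 ratio leaves 5 dB of that excess.
GR = overshoot in − overshoot out = 12 − 5 = 7 dB.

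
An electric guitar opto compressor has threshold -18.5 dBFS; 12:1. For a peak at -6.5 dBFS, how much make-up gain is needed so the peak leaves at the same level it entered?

Without make-up, output = threshold + overshoot/12 = -18.5 + 1 = -17.5 dBFS.
Gap to target: 11 dB.

11 dB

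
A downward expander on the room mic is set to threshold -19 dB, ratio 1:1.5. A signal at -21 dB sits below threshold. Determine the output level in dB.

-22 dB

Below threshold, a 1:1.5 expander applies gain = (1.5−1)×(T − x) of attenuation.
(1.5−1) × 2 = 1 dB, so output = -21 − 1 = -22 dB.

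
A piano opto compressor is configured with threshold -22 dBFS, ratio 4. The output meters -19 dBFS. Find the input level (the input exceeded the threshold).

Post-compression overshoot = -19 − (-22) = 3 dB.
Undo the ratio: input overshoot = 3 × 4 = 12 dB, giving input = -10 dBFS.

-10 dBFS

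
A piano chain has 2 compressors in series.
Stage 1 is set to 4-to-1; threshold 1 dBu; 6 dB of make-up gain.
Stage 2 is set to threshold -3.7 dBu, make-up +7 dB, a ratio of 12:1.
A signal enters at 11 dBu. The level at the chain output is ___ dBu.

4.4 dBu

Stage 1: overshoot 10 dB → 10/4 = 2.5 dB → 3.5 dBu; +6 dB make-up → 9.5 dBu.
Stage 2: 13.2 dB above -3.7 dBu, reduced 12:1 to 1.1 dB above → -2.6 dBu; +7 dB make-up → 4.4 dBu.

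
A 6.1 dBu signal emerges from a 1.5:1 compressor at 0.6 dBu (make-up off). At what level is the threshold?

-10.4 dBu

Let T be the threshold. Output overshoot = (input overshoot)/R, so 0.6 − T = (6.1 − T)/1.5.
1.5·(0.6 − T) = 6.1 − T → 0.5·T = 0.9 − 6.1 = -5.2.
T = -5.2/0.5 = -10.4 dBu.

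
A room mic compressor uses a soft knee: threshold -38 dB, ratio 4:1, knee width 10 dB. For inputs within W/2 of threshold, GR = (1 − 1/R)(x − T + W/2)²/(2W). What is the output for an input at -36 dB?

x − T + W/2 = -36 − (-38) + 5 = 7.
GR = (1 − 1/4) × 7² / 20 = 0.75 × 49 / 20 = 1.8375 dB.
Output = -36 − 1.8375 = -37.8375 dB.

-37.8375 dB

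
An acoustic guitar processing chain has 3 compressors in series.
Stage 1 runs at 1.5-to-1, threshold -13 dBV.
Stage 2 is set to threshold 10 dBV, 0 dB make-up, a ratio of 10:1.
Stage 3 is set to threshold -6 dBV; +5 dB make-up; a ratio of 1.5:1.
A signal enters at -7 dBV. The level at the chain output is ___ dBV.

-4 dBV

Stage 1: 6 dB above -13 dBV, reduced 1.5:1 to 4 dB above → -9 dBV.
Stage 2: below threshold (-9 ≤ 10); passes unchanged; output -9 dBV.
Stage 3: -9 dBV ≤ -6 dBV, so stage 3 doesn't engage; make-up brings it to -4 dBV.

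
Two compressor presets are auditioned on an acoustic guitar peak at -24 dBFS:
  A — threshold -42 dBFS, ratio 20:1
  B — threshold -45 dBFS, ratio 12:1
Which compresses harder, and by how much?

B, by 2.15 dB

A: GR = 18 − 18/20 = 17.1 dB.
B: GR = 21 − 21/12 = 19.25 dB.
B applies 2.15 dB more gain reduction.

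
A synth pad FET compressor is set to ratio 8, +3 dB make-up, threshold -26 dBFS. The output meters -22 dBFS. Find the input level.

-18 dBFS

Remove make-up: -22 − 3 = -25 dBFS.
The compressed level sits -25 − (-26) = 1 dB over threshold.
Before 8:1 compression the overshoot was 1 × 8 = 8 dB, so input = -26 + 8 = -18 dBFS.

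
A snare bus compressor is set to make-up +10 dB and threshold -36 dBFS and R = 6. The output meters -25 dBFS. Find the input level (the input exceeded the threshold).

-30 dBFS

Stripping the +10 dB make-up gives -35 dBFS at the gain stage.
The compressed level sits -35 − (-36) = 1 dB over threshold.
Input overshoot = R × output overshoot = 6 dB → input = -36 + 6 = -30 dBFS.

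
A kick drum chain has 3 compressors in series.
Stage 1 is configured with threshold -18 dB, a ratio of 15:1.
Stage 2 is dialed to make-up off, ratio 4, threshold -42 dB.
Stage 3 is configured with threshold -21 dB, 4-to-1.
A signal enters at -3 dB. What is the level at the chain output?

Stage 1: 15 dB above -18 dB, reduced 15:1 to 1 dB above → -17 dB.
Stage 2: -17 dB is 25 dB over -42 dB; at 4:1 that becomes 6.25 dB over, giving -35.75 dB.
Stage 3: below threshold (-35.75 ≤ -21); passes unchanged; output -35.75 dB.

-35.75 dB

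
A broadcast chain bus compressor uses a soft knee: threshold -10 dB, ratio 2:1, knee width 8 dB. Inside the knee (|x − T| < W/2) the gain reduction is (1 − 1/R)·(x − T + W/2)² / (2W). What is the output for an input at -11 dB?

-11.28125 dB

x − T + W/2 = -11 − (-10) + 4 = 3.
GR = (1 − 1/2) × 3² / 16 = 0.5 × 9 / 16 = 0.28125 dB.
Output = -11 − 0.28125 = -11.28125 dB.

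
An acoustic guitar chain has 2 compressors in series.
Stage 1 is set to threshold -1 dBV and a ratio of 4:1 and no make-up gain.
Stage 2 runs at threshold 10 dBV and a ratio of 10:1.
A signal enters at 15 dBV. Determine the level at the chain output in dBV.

Stage 1: overshoot 16 dB → 16/4 = 4 dB → 3 dBV.
Stage 2: below threshold (3 ≤ 10); passes unchanged; output 3 dBV.

3 dBV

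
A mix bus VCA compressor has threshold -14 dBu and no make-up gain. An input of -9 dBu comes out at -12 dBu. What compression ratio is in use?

2.5:1

Input overshoot = -9 − (-14) = 5 dB; output overshoot = -12 − (-14) = 2 dB.
Ratio = 5 / 2 = 2.5.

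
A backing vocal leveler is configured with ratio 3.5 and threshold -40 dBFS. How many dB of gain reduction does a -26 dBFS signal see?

10 dB

-26 dBFS exceeds the threshold by 14 dB.
A 3.5:1 ratio leaves 4 dB of that excess.
So the signal is attenuated by 14 − 4 = 10 dB.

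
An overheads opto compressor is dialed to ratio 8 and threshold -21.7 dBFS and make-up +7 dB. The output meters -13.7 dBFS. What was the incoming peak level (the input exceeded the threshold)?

-13.7 dBFS

Stripping the +7 dB make-up gives -20.7 dBFS at the gain stage.
That's 1 dB above the -21.7 dBFS threshold.
Undo the ratio: input overshoot = 1 × 8 = 8 dB, giving input = -13.7 dBFS.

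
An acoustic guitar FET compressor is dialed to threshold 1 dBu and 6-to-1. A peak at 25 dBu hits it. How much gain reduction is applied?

20 dB

Overshoot = 25 − 1 = 24 dB.
After 6:1 compression the overshoot becomes 24/6 = 4 dB.
So the signal is attenuated by 24 − 4 = 20 dB.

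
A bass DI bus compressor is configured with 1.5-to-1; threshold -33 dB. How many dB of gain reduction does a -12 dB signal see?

7 dB

The signal is 21 dB above threshold.
At 1.5:1, output sits 21/1.5 = 14 dB above threshold.
So the signal is attenuated by 21 − 14 = 7 dB.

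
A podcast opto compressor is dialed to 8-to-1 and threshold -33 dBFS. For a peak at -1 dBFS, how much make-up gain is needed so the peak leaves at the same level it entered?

28 dB

Overshoot 32 dB → 32/8 = 4 dB after compression, so the compressed level is -33 + 4 = -29 dBFS.
Make-up = target − compressed = -1 − (-29) = 28 dB.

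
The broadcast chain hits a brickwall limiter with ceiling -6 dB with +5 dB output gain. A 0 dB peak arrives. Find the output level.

-1 dB

A brickwall limiter is an ∞:1 compressor: any input above the ceiling is clamped to -6 dB.
Output gain then adds 5 dB: -6 + 5 = -1 dB.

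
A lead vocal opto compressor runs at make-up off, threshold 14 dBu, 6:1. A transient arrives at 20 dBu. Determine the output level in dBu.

15 dBu

20 dBu sits 6 dB over threshold.
At 6:1 the overshoot is divided by 6, leaving 1 dB above threshold.
Output = 14 + 1 = 15 dBu.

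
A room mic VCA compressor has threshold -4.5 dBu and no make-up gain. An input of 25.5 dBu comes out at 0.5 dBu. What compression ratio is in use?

6:1

Input overshoot = 25.5 − (-4.5) = 30 dB; output overshoot = 0.5 − (-4.5) = 5 dB.
Ratio = 30 / 5 = 6.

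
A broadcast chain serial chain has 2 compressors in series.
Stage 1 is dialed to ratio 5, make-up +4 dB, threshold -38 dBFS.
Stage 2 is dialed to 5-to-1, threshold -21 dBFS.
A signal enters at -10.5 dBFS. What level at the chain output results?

Stage 1: overshoot 27.5 dB → 27.5/5 = 5.5 dB → -32.5 dBFS; +4 dB make-up → -28.5 dBFS.
Stage 2: below threshold (-28.5 ≤ -21); passes unchanged; output -28.5 dBFS.

-28.5 dBFS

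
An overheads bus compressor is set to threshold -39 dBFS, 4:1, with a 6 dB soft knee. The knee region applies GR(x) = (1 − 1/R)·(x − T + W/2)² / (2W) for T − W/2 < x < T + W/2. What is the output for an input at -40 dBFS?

-40.25 dBFS

x − T + W/2 = -40 − (-39) + 3 = 2.
GR = (1 − 1/4) × 2² / 12 = 0.75 × 4 / 12 = 0.25 dB.
Output = -40 − 0.25 = -40.25 dBFS.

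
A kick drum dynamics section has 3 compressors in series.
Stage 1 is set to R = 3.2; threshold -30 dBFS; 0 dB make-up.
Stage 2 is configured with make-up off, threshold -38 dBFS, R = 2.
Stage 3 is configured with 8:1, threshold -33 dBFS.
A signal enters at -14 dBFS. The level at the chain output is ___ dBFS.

Stage 1: overshoot 16 dB → 16/3.2 = 5 dB → -25 dBFS.
Stage 2: overshoot 13 dB → 13/2 = 6.5 dB → -31.5 dBFS.
Stage 3: -31.5 dBFS is 1.5 dB over -33 dBFS; at 8:1 that becomes 0.1875 dB over, giving -32.8125 dBFS.

-32.8125 dBFS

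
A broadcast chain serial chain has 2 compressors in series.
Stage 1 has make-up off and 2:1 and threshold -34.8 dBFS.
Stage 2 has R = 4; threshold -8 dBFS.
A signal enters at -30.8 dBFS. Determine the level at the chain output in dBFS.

Stage 1: -30.8 dBFS is 4 dB over -34.8 dBFS; at 2:1 that becomes 2 dB over, giving -32.8 dBFS.
Stage 2: below threshold (-32.8 ≤ -8); passes unchanged; output -32.8 dBFS.

-32.8 dBFS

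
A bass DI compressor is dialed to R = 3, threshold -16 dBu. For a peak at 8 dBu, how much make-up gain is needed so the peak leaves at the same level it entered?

Overshoot 24 dB → 24/3 = 8 dB after compression, so the compressed level is -16 + 8 = -8 dBu.
Make-up = target − compressed = 8 − (-8) = 16 dB.

16 dB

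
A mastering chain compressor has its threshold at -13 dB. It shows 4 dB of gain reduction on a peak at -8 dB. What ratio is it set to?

5:1

Input overshoot = -8 − (-13) = 5 dB.
Output overshoot = 5 − 4 = 1 dB.
Ratio = input overshoot / output overshoot = 5 / 1 = 5.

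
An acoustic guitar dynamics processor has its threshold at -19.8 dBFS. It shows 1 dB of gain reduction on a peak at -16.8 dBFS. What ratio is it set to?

Input overshoot = -16.8 − (-19.8) = 3 dB.
Output overshoot = 3 − 1 = 2 dB.
Ratio = input overshoot / output overshoot = 3 / 2 = 1.5.

1.5:1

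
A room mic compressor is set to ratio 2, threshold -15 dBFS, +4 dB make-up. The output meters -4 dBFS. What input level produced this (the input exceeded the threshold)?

Stripping the +4 dB make-up gives -8 dBFS at the gain stage.
Post-compression overshoot = -8 − (-15) = 7 dB.
Input overshoot = R × output overshoot = 14 dB → input = -15 + 14 = -1 dBFS.

-1 dBFS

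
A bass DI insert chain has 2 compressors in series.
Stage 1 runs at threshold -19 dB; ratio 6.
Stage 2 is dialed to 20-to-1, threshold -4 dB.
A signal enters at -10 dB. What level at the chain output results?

Stage 1: -10 dB is 9 dB over -19 dB; at 6:1 that becomes 1.5 dB over, giving -17.5 dB.
Stage 2: below threshold (-17.5 ≤ -4); passes unchanged; output -17.5 dB.

-17.5 dB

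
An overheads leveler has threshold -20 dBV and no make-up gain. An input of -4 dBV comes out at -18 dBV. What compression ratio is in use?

8:1

Input overshoot = -4 − (-20) = 16 dB; output overshoot = -18 − (-20) = 2 dB.
Ratio = 16 / 2 = 8.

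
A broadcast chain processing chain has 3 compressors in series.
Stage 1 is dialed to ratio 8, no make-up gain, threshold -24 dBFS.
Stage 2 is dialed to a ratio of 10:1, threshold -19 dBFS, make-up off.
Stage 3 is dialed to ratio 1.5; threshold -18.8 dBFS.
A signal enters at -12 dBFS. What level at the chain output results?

Stage 1: -12 dBFS is 12 dB over -24 dBFS; at 8:1 that becomes 1.5 dB over, giving -22.5 dBFS.
Stage 2: -22.5 dBFS is at or below the -19 dBFS threshold — no compression; output -22.5 dBFS.
Stage 3: below threshold (-22.5 ≤ -18.8); passes unchanged; output -22.5 dBFS.

-22.5 dBFS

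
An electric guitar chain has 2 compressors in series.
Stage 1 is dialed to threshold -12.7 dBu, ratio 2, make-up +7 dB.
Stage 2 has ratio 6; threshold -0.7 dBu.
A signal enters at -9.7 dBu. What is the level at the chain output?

-4.2 dBu

Stage 1: 3 dB above -12.7 dBu, reduced 2:1 to 1.5 dB above → -11.2 dBu; +7 dB make-up → -4.2 dBu.
Stage 2: -4.2 dBu is at or below the -0.7 dBu threshold — no compression; output -4.2 dBu.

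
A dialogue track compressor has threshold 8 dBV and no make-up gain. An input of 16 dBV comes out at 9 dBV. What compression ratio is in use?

Input overshoot = 16 − 8 = 8 dB; output overshoot = 9 − 8 = 1 dB.
Ratio = 8 / 1 = 8.

8:1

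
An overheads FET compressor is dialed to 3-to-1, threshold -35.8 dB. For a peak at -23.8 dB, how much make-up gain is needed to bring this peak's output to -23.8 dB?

Overshoot 12 dB → 12/3 = 4 dB after compression, so the compressed level is -35.8 + 4 = -31.8 dB.
Make-up = target − compressed = -23.8 − (-31.8) = 8 dB.

8 dB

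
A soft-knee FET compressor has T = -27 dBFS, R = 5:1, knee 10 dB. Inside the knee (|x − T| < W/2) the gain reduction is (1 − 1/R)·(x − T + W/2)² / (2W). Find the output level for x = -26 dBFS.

x − T + W/2 = -26 − (-27) + 5 = 6.
GR = (1 − 1/5) × 6² / 20 = 0.8 × 36 / 20 = 1.44 dB.
Output = -26 − 1.44 = -27.44 dBFS.

-27.44 dBFS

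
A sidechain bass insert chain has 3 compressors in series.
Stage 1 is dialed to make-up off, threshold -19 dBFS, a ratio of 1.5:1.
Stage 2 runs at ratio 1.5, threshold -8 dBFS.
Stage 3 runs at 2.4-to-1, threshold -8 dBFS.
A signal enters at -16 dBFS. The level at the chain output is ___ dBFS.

Stage 1: 3 dB above -19 dBFS, reduced 1.5:1 to 2 dB above → -17 dBFS.
Stage 2: -17 dBFS ≤ -8 dBFS, so stage 2 doesn't engage; output -17 dBFS.
Stage 3: below threshold (-17 ≤ -8); passes unchanged; output -17 dBFS.

-17 dBFS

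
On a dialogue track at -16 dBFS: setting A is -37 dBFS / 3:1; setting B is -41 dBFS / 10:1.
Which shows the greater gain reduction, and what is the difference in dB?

A: 21 dB over, compressed to 7 dB over, so 14 dB of GR.
B: 25 dB over, compressed to 2.5 dB over, so 22.5 dB of GR.
B applies 8.5 dB more gain reduction.

B, by 8.5 dB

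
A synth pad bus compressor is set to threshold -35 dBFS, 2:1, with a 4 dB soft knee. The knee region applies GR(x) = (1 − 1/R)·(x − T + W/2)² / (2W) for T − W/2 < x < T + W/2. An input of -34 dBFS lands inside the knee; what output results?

x − T + W/2 = -34 − (-35) + 2 = 3.
GR = (1 − 1/2) × 3² / 8 = 0.5 × 9 / 8 = 0.5625 dB.
Output = -34 − 0.5625 = -34.5625 dBFS.

-34.5625 dBFS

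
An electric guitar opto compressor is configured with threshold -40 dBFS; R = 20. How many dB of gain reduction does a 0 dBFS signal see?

Overshoot = 0 − (-40) = 40 dB.
A 20:1 ratio leaves 2 dB of that excess.
So the signal is attenuated by 40 − 2 = 38 dB.

38 dB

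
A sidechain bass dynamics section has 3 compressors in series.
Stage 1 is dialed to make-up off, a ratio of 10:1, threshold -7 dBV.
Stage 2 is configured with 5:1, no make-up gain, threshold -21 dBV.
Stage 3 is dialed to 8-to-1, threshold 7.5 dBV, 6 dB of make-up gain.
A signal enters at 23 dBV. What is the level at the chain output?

-11.6 dBV

Stage 1: 23 dBV is 30 dB over -7 dBV; at 10:1 that becomes 3 dB over, giving -4 dBV.
Stage 2: 17 dB above -21 dBV, reduced 5:1 to 3.4 dB above → -17.6 dBV.
Stage 3: below threshold (-17.6 ≤ 7.5); passes unchanged; make-up brings it to -11.6 dBV.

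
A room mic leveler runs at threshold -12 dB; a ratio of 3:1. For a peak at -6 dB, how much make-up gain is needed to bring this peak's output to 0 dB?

10 dB

The peak compresses to -12 + 6/3 = -10 dB.
To reach 0 dB requires 0 − (-10) = 10 dB of make-up.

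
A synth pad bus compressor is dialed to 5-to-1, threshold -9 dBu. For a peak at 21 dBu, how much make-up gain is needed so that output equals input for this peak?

24 dB

The peak compresses to -9 + 30/5 = -3 dBu.
To reach 21 dBu requires 21 − (-3) = 24 dB of make-up.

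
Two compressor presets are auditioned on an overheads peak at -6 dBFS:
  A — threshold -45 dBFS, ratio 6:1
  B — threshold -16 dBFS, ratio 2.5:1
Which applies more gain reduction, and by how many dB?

A: GR = 39 − 39/6 = 32.5 dB.
B: GR = 10 − 10/2.5 = 6 dB.
Difference: 26.5 dB in favour of A.

A, by 26.5 dB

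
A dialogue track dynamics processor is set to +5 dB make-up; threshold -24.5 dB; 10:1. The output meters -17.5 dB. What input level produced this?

-4.5 dB

Remove make-up: -17.5 − 5 = -22.5 dB.
Post-compression overshoot = -22.5 − (-24.5) = 2 dB.
Input overshoot = R × output overshoot = 20 dB → input = -24.5 + 20 = -4.5 dB.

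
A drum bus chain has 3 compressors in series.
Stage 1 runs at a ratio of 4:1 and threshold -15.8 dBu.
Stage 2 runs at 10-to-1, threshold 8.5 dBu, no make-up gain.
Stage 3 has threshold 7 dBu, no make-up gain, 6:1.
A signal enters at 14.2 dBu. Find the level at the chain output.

Stage 1: overshoot 30 dB → 30/4 = 7.5 dB → -8.3 dBu.
Stage 2: -8.3 dBu ≤ 8.5 dBu, so stage 2 doesn't engage; output -8.3 dBu.
Stage 3: -8.3 dBu is at or below the 7 dBu threshold — no compression; output -8.3 dBu.

-8.3 dBu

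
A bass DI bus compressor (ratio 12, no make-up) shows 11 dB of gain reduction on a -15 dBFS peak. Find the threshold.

-27 dBFS

Input is 12 dB above T (since output overshoot × R = input overshoot: (-26 − T)·12 = -15 − T gives T = -27 dBFS).
Check: -27 + (-15 − (-27))/12 = -27 + 1 = -26 dBFS. ✓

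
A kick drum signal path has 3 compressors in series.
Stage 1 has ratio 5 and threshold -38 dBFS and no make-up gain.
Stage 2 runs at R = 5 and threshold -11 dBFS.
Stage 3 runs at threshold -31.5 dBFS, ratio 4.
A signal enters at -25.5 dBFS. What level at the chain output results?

-35.5 dBFS

Stage 1: 12.5 dB above -38 dBFS, reduced 5:1 to 2.5 dB above → -35.5 dBFS.
Stage 2: -35.5 dBFS is at or below the -11 dBFS threshold — no compression; output -35.5 dBFS.
Stage 3: below threshold (-35.5 ≤ -31.5); passes unchanged; output -35.5 dBFS.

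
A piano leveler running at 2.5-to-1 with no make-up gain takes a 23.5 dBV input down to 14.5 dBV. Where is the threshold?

Let T be the threshold. Output overshoot = (input overshoot)/R, so 14.5 − T = (23.5 − T)/2.5.
2.5·(14.5 − T) = 23.5 − T → 1.5·T = 36.25 − 23.5 = 12.75.
T = 12.75/1.5 = 8.5 dBV.

8.5 dBV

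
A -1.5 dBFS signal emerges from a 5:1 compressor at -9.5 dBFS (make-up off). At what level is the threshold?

-11.5 dBFS

Let T be the threshold. Output overshoot = (input overshoot)/R, so -9.5 − T = (-1.5 − T)/5.
5·(-9.5 − T) = -1.5 − T → 4·T = -47.5 − (-1.5) = -46.
T = -46/4 = -11.5 dBFS.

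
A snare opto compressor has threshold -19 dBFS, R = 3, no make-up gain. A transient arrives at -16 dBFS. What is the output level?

The input is 3 dB above the -19 dBFS threshold.
At 3:1 the overshoot is divided by 3, leaving 1 dB above threshold.
That puts the output at -18 dBFS.

-18 dBFS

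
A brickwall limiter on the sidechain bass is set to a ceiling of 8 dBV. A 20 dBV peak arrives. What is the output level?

The limiter clamps the peak to its 8 dBV ceiling.

8 dBV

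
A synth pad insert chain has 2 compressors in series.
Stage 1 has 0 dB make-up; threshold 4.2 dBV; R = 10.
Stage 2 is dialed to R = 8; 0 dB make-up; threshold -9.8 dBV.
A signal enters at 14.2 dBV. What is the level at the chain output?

Stage 1: overshoot 10 dB → 10/10 = 1 dB → 5.2 dBV.
Stage 2: 15 dB above -9.8 dBV, reduced 8:1 to 1.875 dB above → -7.925 dBV.

-7.925 dBV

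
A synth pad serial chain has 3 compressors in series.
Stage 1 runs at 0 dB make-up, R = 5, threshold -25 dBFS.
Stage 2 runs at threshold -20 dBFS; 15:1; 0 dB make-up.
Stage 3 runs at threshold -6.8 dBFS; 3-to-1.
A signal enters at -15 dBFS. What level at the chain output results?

-23 dBFS

Stage 1: -15 dBFS is 10 dB over -25 dBFS; at 5:1 that becomes 2 dB over, giving -23 dBFS.
Stage 2: -23 dBFS ≤ -20 dBFS, so stage 2 doesn't engage; output -23 dBFS.
Stage 3: below threshold (-23 ≤ -6.8); passes unchanged; output -23 dBFS.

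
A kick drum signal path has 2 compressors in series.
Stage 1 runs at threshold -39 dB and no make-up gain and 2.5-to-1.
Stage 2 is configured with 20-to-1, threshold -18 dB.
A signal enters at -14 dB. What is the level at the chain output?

Stage 1: overshoot 25 dB → 25/2.5 = 10 dB → -29 dB.
Stage 2: below threshold (-29 ≤ -18); passes unchanged; output -29 dB.

-29 dB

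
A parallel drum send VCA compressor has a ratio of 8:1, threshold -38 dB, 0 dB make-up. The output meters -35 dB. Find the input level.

Post-compression overshoot = -35 − (-38) = 3 dB.
Undo the ratio: input overshoot = 3 × 8 = 24 dB, giving input = -14 dB.

-14 dB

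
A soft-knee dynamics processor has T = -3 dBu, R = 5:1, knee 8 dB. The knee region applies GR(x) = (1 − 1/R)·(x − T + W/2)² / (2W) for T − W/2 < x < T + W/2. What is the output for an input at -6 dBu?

-6.05 dBu

x − T + W/2 = -6 − (-3) + 4 = 1.
GR = (1 − 1/5) × 1² / 16 = 0.8 × 1 / 16 = 0.05 dB.
Output = -6 − 0.05 = -6.05 dBu.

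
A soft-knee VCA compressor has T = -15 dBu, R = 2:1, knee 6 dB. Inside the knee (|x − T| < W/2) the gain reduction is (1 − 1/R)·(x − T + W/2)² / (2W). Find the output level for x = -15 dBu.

-15.375 dBu

x − T + W/2 = -15 − (-15) + 3 = 3.
GR = (1 − 1/2) × 3² / 12 = 0.5 × 9 / 12 = 0.375 dB.
Output = -15 − 0.375 = -15.375 dBu.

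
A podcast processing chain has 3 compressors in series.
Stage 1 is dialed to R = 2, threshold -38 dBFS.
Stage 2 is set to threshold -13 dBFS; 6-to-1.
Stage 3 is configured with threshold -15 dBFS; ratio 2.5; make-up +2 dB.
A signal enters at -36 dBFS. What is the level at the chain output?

Stage 1: overshoot 2 dB → 2/2 = 1 dB → -37 dBFS.
Stage 2: -37 dBFS ≤ -13 dBFS, so stage 2 doesn't engage; output -37 dBFS.
Stage 3: below threshold (-37 ≤ -15); passes unchanged; make-up brings it to -35 dBFS.

-35 dBFS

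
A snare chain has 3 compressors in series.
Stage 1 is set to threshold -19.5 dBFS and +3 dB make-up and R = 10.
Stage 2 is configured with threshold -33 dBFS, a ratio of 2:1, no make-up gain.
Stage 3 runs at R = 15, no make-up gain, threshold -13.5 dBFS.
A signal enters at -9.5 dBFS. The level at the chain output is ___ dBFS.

Stage 1: -9.5 dBFS is 10 dB over -19.5 dBFS; at 10:1 that becomes 1 dB over, giving -18.5 dBFS; +3 dB make-up → -15.5 dBFS.
Stage 2: overshoot 17.5 dB → 17.5/2 = 8.75 dB → -24.25 dBFS.
Stage 3: below threshold (-24.25 ≤ -13.5); passes unchanged; output -24.25 dBFS.

-24.25 dBFS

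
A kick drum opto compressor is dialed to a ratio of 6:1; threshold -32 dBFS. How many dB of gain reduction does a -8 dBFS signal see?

Overshoot = -8 − (-32) = 24 dB.
A 6:1 ratio leaves 4 dB of that excess.
So the signal is attenuated by 24 − 4 = 20 dB.

20 dB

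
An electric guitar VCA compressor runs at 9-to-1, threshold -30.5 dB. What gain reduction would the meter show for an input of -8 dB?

20 dB

The signal is 22.5 dB above threshold.
At 9:1, output sits 22.5/9 = 2.5 dB above threshold.
GR = overshoot in − overshoot out = 22.5 − 2.5 = 20 dB.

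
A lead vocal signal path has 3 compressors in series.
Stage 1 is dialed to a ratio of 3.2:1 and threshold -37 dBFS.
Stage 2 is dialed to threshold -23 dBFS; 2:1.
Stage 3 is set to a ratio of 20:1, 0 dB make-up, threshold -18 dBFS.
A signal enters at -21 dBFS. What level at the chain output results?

-32 dBFS

Stage 1: -21 dBFS is 16 dB over -37 dBFS; at 3.2:1 that becomes 5 dB over, giving -32 dBFS.
Stage 2: below threshold (-32 ≤ -23); passes unchanged; output -32 dBFS.
Stage 3: below threshold (-32 ≤ -18); passes unchanged; output -32 dBFS.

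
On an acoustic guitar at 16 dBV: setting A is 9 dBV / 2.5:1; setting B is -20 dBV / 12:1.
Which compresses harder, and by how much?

A: GR = 7 − 7/2.5 = 4.2 dB.
B: GR = 36 − 36/12 = 33 dB.
Difference: 28.8 dB in favour of B.

B, by 28.8 dB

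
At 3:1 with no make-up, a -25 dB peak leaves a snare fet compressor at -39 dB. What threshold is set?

Let T be the threshold. Output overshoot = (input overshoot)/R, so -39 − T = (-25 − T)/3.
3·(-39 − T) = -25 − T → 2·T = -117 − (-25) = -92.
T = -92/2 = -46 dB.

-46 dB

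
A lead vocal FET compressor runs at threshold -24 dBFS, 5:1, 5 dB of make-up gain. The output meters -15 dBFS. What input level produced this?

Remove make-up: -15 − 5 = -20 dBFS.
That's 4 dB above the -24 dBFS threshold.
Input overshoot = R × output overshoot = 20 dB → input = -24 + 20 = -4 dBFS.

-4 dBFS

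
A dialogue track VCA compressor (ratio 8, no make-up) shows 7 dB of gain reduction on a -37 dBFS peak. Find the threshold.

Gain reduction = -37 − (-44) = 7 dB; output overshoot = GR / (R − 1) = 7 / 7 = 1 dB.
Threshold = output − output overshoot = -44 − 1 = -45 dBFS.

-45 dBFS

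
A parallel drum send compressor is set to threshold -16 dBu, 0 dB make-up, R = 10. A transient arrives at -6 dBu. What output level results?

-6 dBu sits 10 dB over threshold.
The 10 dB excess becomes 1 dB after 10:1 reduction.
Output = -16 + 1 = -15 dBu.

-15 dBu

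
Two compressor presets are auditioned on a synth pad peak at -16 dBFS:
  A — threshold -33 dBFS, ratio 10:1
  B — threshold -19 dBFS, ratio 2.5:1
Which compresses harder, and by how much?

A, by 13.5 dB

A: overshoot 17 dB → output overshoot 1.7 dB → GR 15.3 dB.
B: overshoot 3 dB → output overshoot 1.2 dB → GR 1.8 dB.
Difference: 13.5 dB in favour of A.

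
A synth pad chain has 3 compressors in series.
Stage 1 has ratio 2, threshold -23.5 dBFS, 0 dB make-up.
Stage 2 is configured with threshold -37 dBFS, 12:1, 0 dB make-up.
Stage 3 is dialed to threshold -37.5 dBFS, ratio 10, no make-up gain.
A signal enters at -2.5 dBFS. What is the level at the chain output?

-37.25 dBFS

Stage 1: overshoot 21 dB → 21/2 = 10.5 dB → -13 dBFS.
Stage 2: 24 dB above -37 dBFS, reduced 12:1 to 2 dB above → -35 dBFS.
Stage 3: 2.5 dB above -37.5 dBFS, reduced 10:1 to 0.25 dB above → -37.25 dBFS.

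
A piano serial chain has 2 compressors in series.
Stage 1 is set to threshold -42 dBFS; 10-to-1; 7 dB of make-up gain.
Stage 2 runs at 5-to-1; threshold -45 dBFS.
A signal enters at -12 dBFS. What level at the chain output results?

Stage 1: 30 dB above -42 dBFS, reduced 10:1 to 3 dB above → -39 dBFS; +7 dB make-up → -32 dBFS.
Stage 2: 13 dB above -45 dBFS, reduced 5:1 to 2.6 dB above → -42.4 dBFS.

-42.4 dBFS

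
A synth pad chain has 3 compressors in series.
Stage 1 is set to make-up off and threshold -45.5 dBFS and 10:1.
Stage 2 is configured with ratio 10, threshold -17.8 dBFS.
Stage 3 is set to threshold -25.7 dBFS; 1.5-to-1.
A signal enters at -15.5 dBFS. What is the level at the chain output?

Stage 1: -15.5 dBFS is 30 dB over -45.5 dBFS; at 10:1 that becomes 3 dB over, giving -42.5 dBFS.
Stage 2: -42.5 dBFS is at or below the -17.8 dBFS threshold — no compression; output -42.5 dBFS.
Stage 3: -42.5 dBFS is at or below the -25.7 dBFS threshold — no compression; output -42.5 dBFS.

-42.5 dBFS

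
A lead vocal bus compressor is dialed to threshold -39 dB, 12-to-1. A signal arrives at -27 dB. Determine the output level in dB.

Overshoot: -27 − (-39) = 12 dB.
At 12:1 the overshoot is divided by 12, leaving 1 dB above threshold.
That puts the output at -38 dB.

-38 dB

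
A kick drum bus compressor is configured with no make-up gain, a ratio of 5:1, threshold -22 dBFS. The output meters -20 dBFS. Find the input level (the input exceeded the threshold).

-12 dBFS

That's 2 dB above the -22 dBFS threshold.
Before 5:1 compression the overshoot was 2 × 5 = 10 dB, so input = -22 + 10 = -12 dBFS.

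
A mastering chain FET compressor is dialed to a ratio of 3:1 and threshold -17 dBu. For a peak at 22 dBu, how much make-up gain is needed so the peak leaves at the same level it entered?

26 dB

The peak compresses to -17 + 39/3 = -4 dBu.
To reach 22 dBu requires 22 − (-4) = 26 dB of make-up.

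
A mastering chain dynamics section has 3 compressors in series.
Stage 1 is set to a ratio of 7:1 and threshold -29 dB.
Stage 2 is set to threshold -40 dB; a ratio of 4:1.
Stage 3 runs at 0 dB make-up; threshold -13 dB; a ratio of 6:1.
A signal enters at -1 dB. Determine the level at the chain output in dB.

Stage 1: -1 dB is 28 dB over -29 dB; at 7:1 that becomes 4 dB over, giving -25 dB.
Stage 2: -25 dB is 15 dB over -40 dB; at 4:1 that becomes 3.75 dB over, giving -36.25 dB.
Stage 3: -36.25 dB is at or below the -13 dB threshold — no compression; output -36.25 dB.

-36.25 dB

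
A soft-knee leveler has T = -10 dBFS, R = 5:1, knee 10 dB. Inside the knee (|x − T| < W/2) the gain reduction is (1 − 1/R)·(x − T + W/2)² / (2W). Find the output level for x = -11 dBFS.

x − T + W/2 = -11 − (-10) + 5 = 4.
GR = (1 − 1/5) × 4² / 20 = 0.8 × 16 / 20 = 0.64 dB.
Output = -11 − 0.64 = -11.64 dBFS.

-11.64 dBFS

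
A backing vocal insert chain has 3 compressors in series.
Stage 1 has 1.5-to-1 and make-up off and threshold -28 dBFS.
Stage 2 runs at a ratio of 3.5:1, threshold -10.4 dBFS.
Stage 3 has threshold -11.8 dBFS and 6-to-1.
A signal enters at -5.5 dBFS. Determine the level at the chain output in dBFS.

Stage 1: overshoot 22.5 dB → 22.5/1.5 = 15 dB → -13 dBFS.
Stage 2: below threshold (-13 ≤ -10.4); passes unchanged; output -13 dBFS.
Stage 3: -13 dBFS ≤ -11.8 dBFS, so stage 3 doesn't engage; output -13 dBFS.

-13 dBFS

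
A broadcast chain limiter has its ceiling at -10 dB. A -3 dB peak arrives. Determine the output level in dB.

At ∞:1, everything above -10 dB is held at the ceiling.

-10 dB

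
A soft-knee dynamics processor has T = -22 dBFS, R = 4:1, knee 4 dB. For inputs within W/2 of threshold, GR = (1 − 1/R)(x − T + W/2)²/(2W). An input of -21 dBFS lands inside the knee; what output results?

x − T + W/2 = -21 − (-22) + 2 = 3.
GR = (1 − 1/4) × 3² / 8 = 0.75 × 9 / 8 = 0.84375 dB.
Output = -21 − 0.84375 = -21.84375 dBFS.

-21.84375 dBFS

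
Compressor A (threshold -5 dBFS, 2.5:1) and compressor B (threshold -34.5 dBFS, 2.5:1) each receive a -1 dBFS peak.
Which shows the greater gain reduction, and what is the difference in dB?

B, by 17.7 dB

A: overshoot 4 dB → output overshoot 1.6 dB → GR 2.4 dB.
B: overshoot 33.5 dB → output overshoot 13.4 dB → GR 20.1 dB.
B applies 17.7 dB more gain reduction.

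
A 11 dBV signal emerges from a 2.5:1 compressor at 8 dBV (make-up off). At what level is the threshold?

6 dBV

Let T be the threshold. Output overshoot = (input overshoot)/R, so 8 − T = (11 − T)/2.5.
2.5·(8 − T) = 11 − T → 1.5·T = 20 − 11 = 9.
T = 9/1.5 = 6 dBV.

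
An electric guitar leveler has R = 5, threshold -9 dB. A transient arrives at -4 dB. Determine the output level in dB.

Overshoot: -4 − (-9) = 5 dB.
At 5:1 the overshoot is divided by 5, leaving 1 dB above threshold.
So the level is -9 + 1 = -8 dB.

-8 dB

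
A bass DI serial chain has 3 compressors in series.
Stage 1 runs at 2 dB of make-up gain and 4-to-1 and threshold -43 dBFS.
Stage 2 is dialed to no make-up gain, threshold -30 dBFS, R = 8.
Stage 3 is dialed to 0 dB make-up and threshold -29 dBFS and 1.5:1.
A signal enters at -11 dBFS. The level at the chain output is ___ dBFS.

Stage 1: -11 dBFS is 32 dB over -43 dBFS; at 4:1 that becomes 8 dB over, giving -35 dBFS; +2 dB make-up → -33 dBFS.
Stage 2: -33 dBFS ≤ -30 dBFS, so stage 2 doesn't engage; output -33 dBFS.
Stage 3: -33 dBFS ≤ -29 dBFS, so stage 3 doesn't engage; output -33 dBFS.

-33 dBFS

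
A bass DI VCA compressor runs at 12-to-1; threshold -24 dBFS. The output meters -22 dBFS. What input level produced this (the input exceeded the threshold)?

0 dBFS

That's 2 dB above the -24 dBFS threshold.
Input overshoot = R × output overshoot = 24 dB → input = -24 + 24 = 0 dBFS.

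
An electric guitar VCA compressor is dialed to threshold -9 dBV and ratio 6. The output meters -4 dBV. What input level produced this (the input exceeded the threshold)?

That's 5 dB above the -9 dBV threshold.
Undo the ratio: input overshoot = 5 × 6 = 30 dB, giving input = 21 dBV.

21 dBV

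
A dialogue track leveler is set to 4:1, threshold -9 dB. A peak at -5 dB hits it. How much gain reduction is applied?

The signal is 4 dB above threshold.
A 4:1 ratio leaves 1 dB of that excess.
GR = overshoot in − overshoot out = 4 − 1 = 3 dB.

3 dB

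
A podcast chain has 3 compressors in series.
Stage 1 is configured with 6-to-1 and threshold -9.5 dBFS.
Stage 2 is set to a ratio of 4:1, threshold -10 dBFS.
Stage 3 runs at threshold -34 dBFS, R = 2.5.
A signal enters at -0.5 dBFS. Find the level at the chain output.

Stage 1: 9 dB above -9.5 dBFS, reduced 6:1 to 1.5 dB above → -8 dBFS.
Stage 2: -8 dBFS is 2 dB over -10 dBFS; at 4:1 that becomes 0.5 dB over, giving -9.5 dBFS.
Stage 3: 24.5 dB above -34 dBFS, reduced 2.5:1 to 9.8 dB above → -24.2 dBFS.

-24.2 dBFS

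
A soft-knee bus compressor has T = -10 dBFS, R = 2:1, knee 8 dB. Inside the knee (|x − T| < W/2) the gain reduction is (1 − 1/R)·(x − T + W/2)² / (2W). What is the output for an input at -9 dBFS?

-9.78125 dBFS

x − T + W/2 = -9 − (-10) + 4 = 5.
GR = (1 − 1/2) × 5² / 16 = 0.5 × 25 / 16 = 0.78125 dB.
Output = -9 − 0.78125 = -9.78125 dBFS.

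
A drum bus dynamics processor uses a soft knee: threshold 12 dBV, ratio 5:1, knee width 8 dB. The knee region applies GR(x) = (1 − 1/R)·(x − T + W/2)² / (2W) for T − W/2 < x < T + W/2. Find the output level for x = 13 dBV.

11.75 dBV

x − T + W/2 = 13 − 12 + 4 = 5.
GR = (1 − 1/5) × 5² / 16 = 0.8 × 25 / 16 = 1.25 dB.
Output = 13 − 1.25 = 11.75 dBV.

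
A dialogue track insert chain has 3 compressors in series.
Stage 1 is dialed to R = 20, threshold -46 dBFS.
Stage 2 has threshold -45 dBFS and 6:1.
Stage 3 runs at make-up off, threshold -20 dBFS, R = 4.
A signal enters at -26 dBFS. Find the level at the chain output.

-45 dBFS

Stage 1: overshoot 20 dB → 20/20 = 1 dB → -45 dBFS.
Stage 2: -45 dBFS ≤ -45 dBFS, so stage 2 doesn't engage; output -45 dBFS.
Stage 3: -45 dBFS is at or below the -20 dBFS threshold — no compression; output -45 dBFS.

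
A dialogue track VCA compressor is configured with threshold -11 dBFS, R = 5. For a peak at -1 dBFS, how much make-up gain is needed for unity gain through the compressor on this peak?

Without make-up, output = threshold + overshoot/5 = -11 + 2 = -9 dBFS.
Gap to target: 8 dB.

8 dB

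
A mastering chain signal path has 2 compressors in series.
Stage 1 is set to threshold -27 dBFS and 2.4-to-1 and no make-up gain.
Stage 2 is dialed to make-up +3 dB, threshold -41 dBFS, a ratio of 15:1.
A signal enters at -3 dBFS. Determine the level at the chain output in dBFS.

-36.4 dBFS

Stage 1: 24 dB above -27 dBFS, reduced 2.4:1 to 10 dB above → -17 dBFS.
Stage 2: 24 dB above -41 dBFS, reduced 15:1 to 1.6 dB above → -39.4 dBFS; +3 dB make-up → -36.4 dBFS.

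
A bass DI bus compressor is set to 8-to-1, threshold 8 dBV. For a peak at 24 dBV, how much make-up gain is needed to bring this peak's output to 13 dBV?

3 dB

The peak compresses to 8 + 16/8 = 10 dBV.
To reach 13 dBV requires 13 − 10 = 3 dB of make-up.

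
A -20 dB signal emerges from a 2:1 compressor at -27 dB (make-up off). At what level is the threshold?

Input is 14 dB above T (since output overshoot × R = input overshoot: (-27 − T)·2 = -20 − T gives T = -34 dB).
Check: -34 + (-20 − (-34))/2 = -34 + 7 = -27 dB. ✓

-34 dB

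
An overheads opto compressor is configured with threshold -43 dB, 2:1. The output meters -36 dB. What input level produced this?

Post-compression overshoot = -36 − (-43) = 7 dB.
Undo the ratio: input overshoot = 7 × 2 = 14 dB, giving input = -29 dB.

-29 dB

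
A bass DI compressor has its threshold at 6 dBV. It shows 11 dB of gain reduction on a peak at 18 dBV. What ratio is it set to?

12:1

Input overshoot = 18 − 6 = 12 dB.
Output overshoot = 12 − 11 = 1 dB.
Ratio = input overshoot / output overshoot = 12 / 1 = 12.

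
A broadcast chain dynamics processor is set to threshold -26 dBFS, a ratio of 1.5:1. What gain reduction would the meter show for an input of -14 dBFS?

4 dB

Overshoot = -14 − (-26) = 12 dB.
After 1.5:1 compression the overshoot becomes 12/1.5 = 8 dB.
GR = overshoot in − overshoot out = 12 − 8 = 4 dB.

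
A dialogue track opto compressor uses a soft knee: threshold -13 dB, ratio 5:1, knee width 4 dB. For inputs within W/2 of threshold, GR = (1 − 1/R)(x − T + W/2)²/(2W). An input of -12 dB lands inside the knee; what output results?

-12.9 dB

x − T + W/2 = -12 − (-13) + 2 = 3.
GR = (1 − 1/5) × 3² / 8 = 0.8 × 9 / 8 = 0.9 dB.
Output = -12 − 0.9 = -12.9 dB.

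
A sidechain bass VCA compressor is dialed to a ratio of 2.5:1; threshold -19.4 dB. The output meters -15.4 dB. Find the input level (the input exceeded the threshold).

The compressed level sits -15.4 − (-19.4) = 4 dB over threshold.
Undo the ratio: input overshoot = 4 × 2.5 = 10 dB, giving input = -9.4 dB.

-9.4 dB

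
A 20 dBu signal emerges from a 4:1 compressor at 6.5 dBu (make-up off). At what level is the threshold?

Let T be the threshold. Output overshoot = (input overshoot)/R, so 6.5 − T = (20 − T)/4.
4·(6.5 − T) = 20 − T → 3·T = 26 − 20 = 6.
T = 6/3 = 2 dBu.

2 dBu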